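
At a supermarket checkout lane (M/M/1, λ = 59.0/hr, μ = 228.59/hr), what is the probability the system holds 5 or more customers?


ρ = 59.0/228.59 = 0.2581
P(N ≥ n) = ρ^n = 0.2581^5 = 0.001145

Final: 0.001145


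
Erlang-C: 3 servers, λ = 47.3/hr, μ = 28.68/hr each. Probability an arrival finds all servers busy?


a = λ/μ = 1.6492; ρ = a/3 = 0.5497
P₀ = 0.176376 (from M/M/c formula)
C(c,a) = [a^c/(c!(1−ρ))]·P₀ = [4.48586/(6·0.4503)]·0.176376
= 1.66049·0.176376 = 0.292870

Final: 0.292870


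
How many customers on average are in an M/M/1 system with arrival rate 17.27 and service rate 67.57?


ρ = λ/μ = 17.27/67.57 = 0.2556
L = ρ/(1−ρ) = 0.2556/(1 − 0.2556) = 0.2556/0.7444 = 0.3433

Final: 0.3433


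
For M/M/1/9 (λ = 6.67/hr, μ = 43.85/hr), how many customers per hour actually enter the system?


ρ = 0.1521; P_K = (1−ρ)ρ^9/(1−ρ^10) = 0.00000003696
λ_eff = λ(1 − P_K) = 6.67·(1 − 0.00000003696) = 6.67·1.000000 = 6.6700 /hr

Final: 6.6700 /hr


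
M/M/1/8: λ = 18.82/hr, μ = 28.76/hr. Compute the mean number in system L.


ρ = 18.82/28.76 = 0.6544
L = ρ[1 − (K+1)ρ^K + Kρ^(K+1)] / [(1−ρ)(1−ρ^(K+1))]
Numerator: 0.6544·(1 − 9·0.033624 + 8·0.022003) = 0.571542
Denominator: (0.3456)·(0.977997) = 0.338014
L = 0.571542/0.338014 = 1.6909

Final: 1.6909


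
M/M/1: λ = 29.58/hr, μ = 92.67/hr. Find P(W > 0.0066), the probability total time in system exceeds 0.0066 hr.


W ~ Exponential(μ−λ) for M/M/1.
μ − λ = 92.67 − 29.58 = 63.0900
P(W > t) = e^{−(μ−λ)t} = e^{−0.4164} = 0.659420

Final: 0.659420


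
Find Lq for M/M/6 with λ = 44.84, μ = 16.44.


a = λ/μ = 2.7275; ρ = a/6 = 0.4546
P₀ = 0.064763
Lq = P₀·a^c·ρ / (c!·(1−ρ)²) = 0.064763·411.70178·0.4546/(720·0.29748)
= 0.05659

Final: 0.05659


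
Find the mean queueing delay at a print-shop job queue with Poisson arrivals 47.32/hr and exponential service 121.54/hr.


ρ = 47.32/121.54 = 0.3893
Wq = ρ/(μ−λ) = 0.3893/(121.54 − 47.32) = 0.3893/74.22 = 0.005246 hr

Final: 0.005246 hr


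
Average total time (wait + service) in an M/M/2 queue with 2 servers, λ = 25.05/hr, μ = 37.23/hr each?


a = 0.6728; ρ = 0.3364; P₀ = 0.496533
Lq = P₀·a^c·ρ/(c!(1−ρ)²) = 0.08587
Wq = Lq/λ = 0.08587/25.05 = 0.003428 hr
W = Wq + 1/μ = 0.003428 + 0.02686 = 0.03029 hr

Final: 0.03029 hr


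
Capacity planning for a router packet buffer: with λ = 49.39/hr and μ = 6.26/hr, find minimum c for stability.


Stability requires cμ > λ ⇔ c > λ/μ.
λ/μ = 49.39/6.26 = 7.8898
Minimum integer c = ⌊7.8898⌋ + 1 = 8
Check: 8·6.26 = 50.08 > 49.39, while 7·6.26 = 43.82 ≤ 49.39

Final: 8 servers


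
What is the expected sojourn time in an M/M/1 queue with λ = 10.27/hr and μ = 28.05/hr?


W = 1/(μ−λ) = 1/(28.05 − 10.27) = 1/17.78 = 0.05624 hr

Final: 0.05624 hr


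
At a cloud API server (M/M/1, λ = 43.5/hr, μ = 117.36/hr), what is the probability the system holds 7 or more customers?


ρ = 43.5/117.36 = 0.3707
P(N ≥ n) = ρ^n = 0.3707^7 = 0.0009611

Final: 0.0009611


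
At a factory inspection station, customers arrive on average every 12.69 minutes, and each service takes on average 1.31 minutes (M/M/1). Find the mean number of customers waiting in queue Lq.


λ = 60/12.69 = 4.7281 /hr
μ = 60/1.31 = 45.8015 /hr
ρ = λ/μ = 4.7281/45.8015 = 0.1032
Lq = ρ²/(1−ρ) = 0.01066/0.8968 = 0.01188

Final: 0.01188


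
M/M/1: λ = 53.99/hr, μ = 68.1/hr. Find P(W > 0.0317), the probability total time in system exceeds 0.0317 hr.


W ~ Exponential(μ−λ) for M/M/1.
μ − λ = 68.1 − 53.99 = 14.1100
P(W > t) = e^{−(μ−λ)t} = e^{−0.4473} = 0.639360

Final: 0.639360


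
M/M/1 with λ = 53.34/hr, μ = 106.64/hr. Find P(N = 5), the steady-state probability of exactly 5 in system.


ρ = 53.34/106.64 = 0.5002
P_n = (1−ρ)·ρ^n = (1 − 0.5002)·0.5002^5 = 0.4998·0.031309 = 0.015648

Final: 0.015648


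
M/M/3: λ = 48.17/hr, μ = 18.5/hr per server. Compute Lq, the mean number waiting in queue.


a = λ/μ = 2.6038; ρ = a/3 = 0.8679
P₀ = 0.034164
Lq = P₀·a^c·ρ / (c!·(1−ρ)²) = 0.034164·17.65285·0.8679/(6·0.01744)
= 5.00145

Final: 5.00145


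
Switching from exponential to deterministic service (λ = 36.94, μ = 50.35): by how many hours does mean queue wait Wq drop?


ρ = 36.94/50.35 = 0.7337
Wq(M/M/1) = ρ/(μ−λ) = 0.7337/13.41 = 0.05471 hr
Wq(M/D/1) = ρ/(2(μ−λ)) = 0.02736 hr
Savings = 0.05471 − 0.02736 = 0.02736 hr

Final: 0.02736 hr


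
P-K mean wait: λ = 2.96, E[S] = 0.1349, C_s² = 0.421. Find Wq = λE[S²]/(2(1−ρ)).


ρ = λ·E[S] = 2.96·0.1349 = 0.3993
E[S²] = E[S]²(1+C_s²) = 0.1349²·(1+0.421) = 0.025859
Wq = λ·E[S²]/(2(1−ρ)) = 2.96·0.025859/(2·0.6007) = 0.06371 hr

Final: 0.06371 hr


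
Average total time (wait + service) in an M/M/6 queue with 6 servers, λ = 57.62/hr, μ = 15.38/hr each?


a = 3.7464; ρ = 0.6244; P₀ = 0.022167
Lq = P₀·a^c·ρ/(c!(1−ρ)²) = 0.37679
Wq = Lq/λ = 0.37679/57.62 = 0.006539 hr
W = Wq + 1/μ = 0.006539 + 0.06502 = 0.07156 hr

Final: 0.07156 hr


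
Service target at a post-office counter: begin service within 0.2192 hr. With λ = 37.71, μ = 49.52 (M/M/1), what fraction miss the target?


ρ = 37.71/49.52 = 0.7615
P(Wq > t) = ρ·e^{−(μ−λ)t} = 0.7615·e^{−2.5888}
= 0.7615·0.075114 = 0.057200

Final: 0.057200


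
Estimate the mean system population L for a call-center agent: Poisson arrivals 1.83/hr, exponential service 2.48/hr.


ρ = λ/μ = 1.83/2.48 = 0.7379
L = ρ/(1−ρ) = 0.7379/(1 − 0.7379) = 0.7379/0.2621 = 2.8154

Final: 2.8154


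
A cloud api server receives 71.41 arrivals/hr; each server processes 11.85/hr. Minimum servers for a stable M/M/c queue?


Stability requires cμ > λ ⇔ c > λ/μ.
λ/μ = 71.41/11.85 = 6.0262
Minimum integer c = ⌊6.0262⌋ + 1 = 7
Check: 7·11.85 = 82.95 > 71.41, while 6·11.85 = 71.10 ≤ 71.41

Final: 7 servers


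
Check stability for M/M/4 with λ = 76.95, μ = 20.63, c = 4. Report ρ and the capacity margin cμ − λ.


Total capacity cμ = 4·20.63 = 82.52/hr
ρ = λ/(cμ) = 76.95/82.52 = 0.9325
Stable ⇔ ρ < 1: YES
Spare capacity = cμ − λ = 82.52 − 76.95 = 5.57/hr

Final: ρ = 0.9325; stable; margin = 5.57/hr


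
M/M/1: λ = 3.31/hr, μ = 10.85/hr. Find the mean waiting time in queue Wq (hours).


ρ = 3.31/10.85 = 0.3051
Wq = ρ/(μ−λ) = 0.3051/(10.85 − 3.31) = 0.3051/7.54 = 0.04046 hr

Final: 0.04046 hr


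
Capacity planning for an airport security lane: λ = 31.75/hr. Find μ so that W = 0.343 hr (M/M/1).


W = 1/(μ−λ) ⇒ μ − λ = 1/W = 1/0.343 = 2.9155
μ = λ + 1/W = 31.75 + 2.9155 = 34.6655 per hr

Final: 34.6655 /hr


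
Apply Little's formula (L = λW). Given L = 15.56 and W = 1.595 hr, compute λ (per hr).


λ = L/W = 15.56/1.595 = 9.7555 /hr

Final: 9.7555 /hr


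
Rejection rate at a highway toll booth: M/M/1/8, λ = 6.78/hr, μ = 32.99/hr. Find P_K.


ρ = λ/μ = 6.78/32.99 = 0.2055
P_K = (1−ρ)ρ^K/(1−ρ^(K+1)) = (0.7945·0.000003183)/(1 − 0.0000006541)
= 0.000002529/0.999999 = 0.000002529

Final: 0.000002529


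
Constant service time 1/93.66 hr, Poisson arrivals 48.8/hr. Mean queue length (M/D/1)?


ρ = 48.8/93.66 = 0.5210
M/D/1: Lq = ρ²/(2(1−ρ)) = 0.2715/(2·0.4790) = 0.28340

Final: 0.28340


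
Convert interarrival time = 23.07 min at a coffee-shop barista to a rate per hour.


λ = 1/(interarrival time) in consistent units.
1 hour = 60 min, so λ = 60/23.07 = 2.6008 per hour

Final: 2.6008 /hr


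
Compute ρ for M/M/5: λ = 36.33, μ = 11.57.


ρ = λ/(cμ) = 36.33/(5·11.57) = 36.33/57.85 = 0.6280

Final: 0.6280


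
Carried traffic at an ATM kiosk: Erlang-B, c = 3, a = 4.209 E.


B(3,4.209) = 0.469063 (Erlang-B)
Carried load = a(1 − B) = 4.209·(1 − 0.469063) = 4.209·0.530937 = 2.2347 E

Final: 2.2347 Erlangs


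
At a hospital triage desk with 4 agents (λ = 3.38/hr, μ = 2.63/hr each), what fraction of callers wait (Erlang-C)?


a = λ/μ = 1.2852; ρ = a/4 = 0.3213
P₀ = 0.275311 (from M/M/c formula)
C(c,a) = [a^c/(c!(1−ρ))]·P₀ = [2.72800/(24·0.6787)]·0.275311
= 0.16748·0.275311 = 0.046108

Final: 0.046108


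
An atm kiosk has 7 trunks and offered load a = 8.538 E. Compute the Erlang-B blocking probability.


B(c,a) = (a^c/c!) / Σ_{k=0}^{c} a^k/k!
a^7/7! = 656.239725
Σ terms (k=0..7): 1.00000 + 8.53800 + 36.44872 + 103.73306 + 221.41822 + 378.09376 + 538.02742 + 656.23973 = 1943.498906
B = 656.239725/1943.498906 = 0.337659

Final: 0.337659


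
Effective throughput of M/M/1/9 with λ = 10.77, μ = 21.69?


ρ = 0.4965; P_K = (1−ρ)ρ^9/(1−ρ^10) = 0.0009246
λ_eff = λ(1 − P_K) = 10.77·(1 − 0.0009246) = 10.77·0.999075 = 10.7600 /hr

Final: 10.7600 /hr


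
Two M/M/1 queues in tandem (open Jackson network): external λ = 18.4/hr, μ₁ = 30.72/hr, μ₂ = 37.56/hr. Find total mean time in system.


Each node sees arrival rate λ = 18.4/hr (tandem ⇒ throughput preserved).
W₁ = 1/(μ₁−λ) = 1/(30.72−18.4) = 0.08117 hr
W₂ = 1/(μ₂−λ) = 1/(37.56−18.4) = 0.05219 hr
W_total = W₁ + W₂ = 0.08117 + 0.05219 = 0.13336 hr

Final: 0.13336 hr


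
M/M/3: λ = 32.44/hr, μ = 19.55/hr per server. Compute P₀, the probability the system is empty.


a = λ/μ = 32.44/19.55 = 1.6593; ρ = a/c = 0.5531
Σ_{k=0}^{2} a^k/k! (terms k=0..2) = 1.00000 + 1.65934 + 1.37670 = 4.03603
Tail: a^3/(3!(1−ρ)) = 4.56880/(6·0.4469) = 1.70393
P₀ = 1/(4.03603 + 1.70393) = 1/5.73996 = 0.174217

Final: 0.174217


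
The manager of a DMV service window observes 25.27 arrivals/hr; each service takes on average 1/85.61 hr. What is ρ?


ρ = λ/μ = 25.27/85.61 = 0.2952

Final: 0.2952


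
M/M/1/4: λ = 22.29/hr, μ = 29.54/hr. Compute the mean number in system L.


ρ = 22.29/29.54 = 0.7546
L = ρ[1 − (K+1)ρ^K + Kρ^(K+1)] / [(1−ρ)(1−ρ^(K+1))]
Numerator: 0.7546·(1 − 5·0.324189 + 4·0.244623) = 0.269795
Denominator: (0.2454)·(0.755377) = 0.185392
L = 0.269795/0.185392 = 1.4553

Final: 1.4553


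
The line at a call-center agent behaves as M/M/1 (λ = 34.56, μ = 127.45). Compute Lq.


ρ = 34.56/127.45 = 0.2712
Lq = ρ²/(1−ρ) = 0.07353/0.7288 = 0.1009

Final: 0.1009


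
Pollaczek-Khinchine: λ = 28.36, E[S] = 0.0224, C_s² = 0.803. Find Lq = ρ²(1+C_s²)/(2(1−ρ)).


ρ = λ·E[S] = 28.36·0.0224 = 0.6353
Lq = ρ²(1+C_s²)/(2(1−ρ)) = 0.4036·(1+0.803)/(2·0.3647)
= 0.4036·1.8030/0.7295 = 0.99746

Final: 0.99746


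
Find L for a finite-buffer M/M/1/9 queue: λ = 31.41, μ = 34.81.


ρ = 31.41/34.81 = 0.9023
L = ρ[1 − (K+1)ρ^K + Kρ^(K+1)] / [(1−ρ)(1−ρ^(K+1))]
Numerator: 0.9023·(1 − 10·0.396529 + 9·0.357799) = 0.230002
Denominator: (0.09767)·(0.642201) = 0.062726
L = 0.230002/0.062726 = 3.6668

Final: 3.6668


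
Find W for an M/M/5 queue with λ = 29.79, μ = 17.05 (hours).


a = 1.7472; ρ = 0.3494; P₀ = 0.173628
Lq = P₀·a^c·ρ/(c!(1−ρ)²) = 0.01945
Wq = Lq/λ = 0.01945/29.79 = 0.0006530 hr
W = Wq + 1/μ = 0.0006530 + 0.05865 = 0.05930 hr

Final: 0.05930 hr


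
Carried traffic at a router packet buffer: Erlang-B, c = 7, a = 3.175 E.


B(7,3.175) = 0.027413 (Erlang-B)
Carried load = a(1 − B) = 3.175·(1 − 0.027413) = 3.175·0.972587 = 3.0880 E

Final: 3.0880 Erlangs


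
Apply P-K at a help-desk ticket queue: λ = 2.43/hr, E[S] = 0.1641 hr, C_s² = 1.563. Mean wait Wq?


ρ = λ·E[S] = 2.43·0.1641 = 0.3988
E[S²] = E[S]²(1+C_s²) = 0.1641²·(1+1.563) = 0.069019
Wq = λ·E[S²]/(2(1−ρ)) = 2.43·0.069019/(2·0.6012) = 0.13947 hr

Final: 0.13947 hr


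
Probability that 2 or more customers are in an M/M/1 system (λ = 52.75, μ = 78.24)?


ρ = 52.75/78.24 = 0.6742
P(N ≥ n) = ρ^n = 0.6742^2 = 0.454556

Final: 0.454556


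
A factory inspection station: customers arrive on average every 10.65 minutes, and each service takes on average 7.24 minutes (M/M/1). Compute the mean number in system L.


λ = 60/10.65 = 5.6338 /hr
μ = 60/7.24 = 8.2873 /hr
ρ = λ/μ = 5.6338/8.2873 = 0.6798
L = ρ/(1−ρ) = 0.6798/0.3202 = 2.1232

Final: 2.1232


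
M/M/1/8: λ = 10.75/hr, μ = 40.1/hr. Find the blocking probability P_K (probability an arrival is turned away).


ρ = λ/μ = 10.75/40.1 = 0.2681
P_K = (1−ρ)ρ^K/(1−ρ^(K+1)) = (0.7319·0.00002668)/(1 − 0.000007151)
= 0.00001952/0.999993 = 0.00001952

Final: 0.00001952


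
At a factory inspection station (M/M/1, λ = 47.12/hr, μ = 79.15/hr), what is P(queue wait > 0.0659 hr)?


ρ = 47.12/79.15 = 0.5953
P(Wq > t) = ρ·e^{−(μ−λ)t} = 0.5953·e^{−2.1108}
= 0.5953·0.121144 = 0.072120

Final: 0.072120


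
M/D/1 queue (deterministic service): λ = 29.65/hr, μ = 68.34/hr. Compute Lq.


ρ = 29.65/68.34 = 0.4339
M/D/1: Lq = ρ²/(2(1−ρ)) = 0.1882/(2·0.5661) = 0.16624

Final: 0.16624


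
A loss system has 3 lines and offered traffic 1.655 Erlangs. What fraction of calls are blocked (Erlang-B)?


B(c,a) = (a^c/c!) / Σ_{k=0}^{c} a^k/k!
a^3/3! = 0.755514
Σ terms (k=0..3): 1.00000 + 1.65500 + 1.36951 + 0.75551 = 4.780027
B = 0.755514/4.780027 = 0.158057

Final: 0.158057


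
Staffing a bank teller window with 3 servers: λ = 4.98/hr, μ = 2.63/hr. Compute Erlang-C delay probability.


a = λ/μ = 1.8935; ρ = a/3 = 0.6312
P₀ = 0.128961 (from M/M/c formula)
C(c,a) = [a^c/(c!(1−ρ))]·P₀ = [6.78923/(6·0.3688)]·0.128961
= 3.06799·0.128961 = 0.395652

Final: 0.395652


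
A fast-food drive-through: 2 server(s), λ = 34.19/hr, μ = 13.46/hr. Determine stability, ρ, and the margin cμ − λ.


Total capacity cμ = 2·13.46 = 26.92/hr
ρ = λ/(cμ) = 34.19/26.92 = 1.2701
Stable ⇔ ρ < 1: NO
Spare capacity = cμ − λ = 26.92 − 34.19 = -7.27/hr

Final: ρ = 1.2701; unstable; margin = -7.27/hr


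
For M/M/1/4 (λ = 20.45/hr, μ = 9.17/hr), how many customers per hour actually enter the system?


ρ = 2.2301; P_K = (1−ρ)ρ^4/(1−ρ^5) = 0.561774
λ_eff = λ(1 − P_K) = 20.45·(1 − 0.561774) = 20.45·0.438226 = 8.9617 /hr

Final: 8.9617 /hr


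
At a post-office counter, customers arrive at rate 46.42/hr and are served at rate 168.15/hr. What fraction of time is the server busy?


ρ = λ/μ = 46.42/168.15 = 0.2761

Final: 0.2761


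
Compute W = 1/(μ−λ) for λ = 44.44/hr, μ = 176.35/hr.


W = 1/(μ−λ) = 1/(176.35 − 44.44) = 1/131.91 = 0.007581 hr

Final: 0.007581 hr


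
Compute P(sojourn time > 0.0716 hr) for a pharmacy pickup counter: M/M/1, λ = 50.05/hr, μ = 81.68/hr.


W ~ Exponential(μ−λ) for M/M/1.
μ − λ = 81.68 − 50.05 = 31.6300
P(W > t) = e^{−(μ−λ)t} = e^{−2.2647} = 0.103860

Final: 0.103860


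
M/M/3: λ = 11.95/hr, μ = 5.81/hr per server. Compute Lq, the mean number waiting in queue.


a = λ/μ = 2.0568; ρ = a/3 = 0.6856
P₀ = 0.102202
Lq = P₀·a^c·ρ / (c!·(1−ρ)²) = 0.102202·8.70112·0.6856/(6·0.09885)
= 1.02799

Final: 1.02799


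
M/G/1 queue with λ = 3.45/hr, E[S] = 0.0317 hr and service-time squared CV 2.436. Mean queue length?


ρ = λ·E[S] = 3.45·0.0317 = 0.1094
Lq = ρ²(1+C_s²)/(2(1−ρ)) = 0.01196·(1+2.436)/(2·0.8906)
= 0.01196·3.4360/1.7813 = 0.02307

Final: 0.02307


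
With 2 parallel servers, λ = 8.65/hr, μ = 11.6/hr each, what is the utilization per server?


ρ = λ/(cμ) = 8.65/(2·11.6) = 8.65/23.20 = 0.3728

Final: 0.3728


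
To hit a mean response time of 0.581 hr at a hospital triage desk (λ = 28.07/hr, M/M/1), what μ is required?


W = 1/(μ−λ) ⇒ μ − λ = 1/W = 1/0.581 = 1.7212
μ = λ + 1/W = 28.07 + 1.7212 = 29.7912 per hr

Final: 29.7912 /hr


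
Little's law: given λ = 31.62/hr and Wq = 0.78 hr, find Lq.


Lq = λWq = 31.62·0.78 = 24.6636

Final: 24.6636


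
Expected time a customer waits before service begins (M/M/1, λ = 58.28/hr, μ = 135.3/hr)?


ρ = 58.28/135.3 = 0.4307
Wq = ρ/(μ−λ) = 0.4307/(135.3 − 58.28) = 0.4307/77.02 = 0.005593 hr

Final: 0.005593 hr


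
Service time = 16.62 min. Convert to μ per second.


μ = 1/(service time) in consistent units.
1 second = 0.0166667 min, so μ = 0.0166667/16.62 = 0.001003 per second

Final: 0.001003 /sec


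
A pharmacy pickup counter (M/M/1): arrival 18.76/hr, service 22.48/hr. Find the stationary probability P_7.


ρ = 18.76/22.48 = 0.8345
P_n = (1−ρ)·ρ^n = (1 − 0.8345)·0.8345^7 = 0.1655·0.281874 = 0.046645

Final: 0.046645


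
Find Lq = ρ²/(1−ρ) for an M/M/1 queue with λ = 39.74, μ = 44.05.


ρ = 39.74/44.05 = 0.9022
Lq = ρ²/(1−ρ) = 0.8139/0.09784 = 8.3183

Final: 8.3183


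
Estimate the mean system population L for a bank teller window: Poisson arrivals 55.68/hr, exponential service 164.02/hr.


ρ = λ/μ = 55.68/164.02 = 0.3395
L = ρ/(1−ρ) = 0.3395/(1 − 0.3395) = 0.3395/0.6605 = 0.5139

Final: 0.5139


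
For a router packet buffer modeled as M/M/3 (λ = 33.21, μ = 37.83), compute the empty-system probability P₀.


a = λ/μ = 33.21/37.83 = 0.8779; ρ = a/c = 0.2926
Σ_{k=0}^{2} a^k/k! (terms k=0..2) = 1.00000 + 0.87787 + 0.38533 = 2.26321
Tail: a^3/(3!(1−ρ)) = 0.67655/(6·0.7074) = 0.15940
P₀ = 1/(2.26321 + 0.15940) = 1/2.42261 = 0.412778

Final: 0.412778


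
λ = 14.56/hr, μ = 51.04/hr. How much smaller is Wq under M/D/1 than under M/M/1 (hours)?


ρ = 14.56/51.04 = 0.2853
Wq(M/M/1) = ρ/(μ−λ) = 0.2853/36.48 = 0.007820 hr
Wq(M/D/1) = ρ/(2(μ−λ)) = 0.003910 hr
Savings = 0.007820 − 0.003910 = 0.003910 hr

Final: 0.003910 hr


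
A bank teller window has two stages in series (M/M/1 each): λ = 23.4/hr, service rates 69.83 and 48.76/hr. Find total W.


Each node sees arrival rate λ = 23.4/hr (tandem ⇒ throughput preserved).
W₁ = 1/(μ₁−λ) = 1/(69.83−23.4) = 0.02154 hr
W₂ = 1/(μ₂−λ) = 1/(48.76−23.4) = 0.03943 hr
W_total = W₁ + W₂ = 0.02154 + 0.03943 = 0.06097 hr

Final: 0.06097 hr


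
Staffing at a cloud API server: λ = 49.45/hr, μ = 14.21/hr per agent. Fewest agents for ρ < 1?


Stability requires cμ > λ ⇔ c > λ/μ.
λ/μ = 49.45/14.21 = 3.4799
Minimum integer c = ⌊3.4799⌋ + 1 = 4
Check: 4·14.21 = 56.84 > 49.45, while 3·14.21 = 42.63 ≤ 49.45

Final: 4 servers


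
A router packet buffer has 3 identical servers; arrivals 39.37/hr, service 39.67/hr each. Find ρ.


ρ = λ/(cμ) = 39.37/(3·39.67) = 39.37/119.01 = 0.3308

Final: 0.3308


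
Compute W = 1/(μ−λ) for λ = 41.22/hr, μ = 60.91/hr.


W = 1/(μ−λ) = 1/(60.91 − 41.22) = 1/19.69 = 0.05079 hr

Final: 0.05079 hr


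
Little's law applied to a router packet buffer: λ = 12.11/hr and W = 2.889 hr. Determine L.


L = λW = 12.11·2.889 = 34.9858

Final: 34.9858


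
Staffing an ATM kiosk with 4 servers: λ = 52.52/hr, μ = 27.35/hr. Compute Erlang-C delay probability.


a = λ/μ = 1.9203; ρ = a/4 = 0.4801
P₀ = 0.142167 (from M/M/c formula)
C(c,a) = [a^c/(c!(1−ρ))]·P₀ = [13.59783/(24·0.5199)]·0.142167
= 1.08972·0.142167 = 0.154923

Final: 0.154923


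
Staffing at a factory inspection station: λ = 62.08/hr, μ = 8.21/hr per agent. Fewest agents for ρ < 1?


Stability requires cμ > λ ⇔ c > λ/μ.
λ/μ = 62.08/8.21 = 7.5615
Minimum integer c = ⌊7.5615⌋ + 1 = 8
Check: 8·8.21 = 65.68 > 62.08, while 7·8.21 = 57.47 ≤ 62.08

Final: 8 servers


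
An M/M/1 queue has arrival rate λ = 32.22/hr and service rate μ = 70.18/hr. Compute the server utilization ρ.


ρ = λ/μ = 32.22/70.18 = 0.4591

Final: 0.4591


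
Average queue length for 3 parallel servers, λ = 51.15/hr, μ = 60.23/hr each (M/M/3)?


a = λ/μ = 0.8492; ρ = a/3 = 0.2831
P₀ = 0.425126
Lq = P₀·a^c·ρ / (c!·(1−ρ)²) = 0.425126·0.61249·0.2831/(6·0.51397)
= 0.02390

Final: 0.02390


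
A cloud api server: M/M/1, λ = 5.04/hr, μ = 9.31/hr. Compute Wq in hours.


ρ = 5.04/9.31 = 0.5414
Wq = ρ/(μ−λ) = 0.5414/(9.31 − 5.04) = 0.5414/4.27 = 0.1268 hr

Final: 0.1268 hr


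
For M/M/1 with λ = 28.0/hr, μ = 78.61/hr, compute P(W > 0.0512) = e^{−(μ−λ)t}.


W ~ Exponential(μ−λ) for M/M/1.
μ − λ = 78.61 − 28.0 = 50.6100
P(W > t) = e^{−(μ−λ)t} = e^{−2.5912} = 0.074928

Final: 0.074928


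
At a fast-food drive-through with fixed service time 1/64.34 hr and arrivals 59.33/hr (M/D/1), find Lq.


ρ = 59.33/64.34 = 0.9221
M/D/1: Lq = ρ²/(2(1−ρ)) = 0.8503/(2·0.07787) = 5.46009

Final: 5.46009


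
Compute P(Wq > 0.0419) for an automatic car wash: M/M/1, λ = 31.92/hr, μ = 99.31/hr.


ρ = 31.92/99.31 = 0.3214
P(Wq > t) = ρ·e^{−(μ−λ)t} = 0.3214·e^{−2.8236}
= 0.3214·0.059389 = 0.019089

Final: 0.019089


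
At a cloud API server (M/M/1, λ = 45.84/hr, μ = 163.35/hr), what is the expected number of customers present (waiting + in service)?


ρ = λ/μ = 45.84/163.35 = 0.2806
L = ρ/(1−ρ) = 0.2806/(1 − 0.2806) = 0.2806/0.7194 = 0.3901

Final: 0.3901


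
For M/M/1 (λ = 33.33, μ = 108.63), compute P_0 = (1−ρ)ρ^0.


ρ = 33.33/108.63 = 0.3068
P_n = (1−ρ)·ρ^n = (1 − 0.3068)·0.3068^0 = 0.6932·1.000000 = 0.693179

Final: 0.693179


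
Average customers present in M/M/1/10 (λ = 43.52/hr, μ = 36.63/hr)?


ρ = 43.52/36.63 = 1.1881
L = ρ[1 − (K+1)ρ^K + Kρ^(K+1)] / [(1−ρ)(1−ρ^(K+1))]
Numerator: 1.1881·(1 − 11·5.604278 + 10·6.658427) = 7.053984
Denominator: (-0.1881)·(-5.658427) = 1.064334
L = 7.053984/1.064334 = 6.6276

Final: 6.6276


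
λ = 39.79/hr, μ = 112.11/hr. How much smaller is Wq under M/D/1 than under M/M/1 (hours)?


ρ = 39.79/112.11 = 0.3549
Wq(M/M/1) = ρ/(μ−λ) = 0.3549/72.32 = 0.004908 hr
Wq(M/D/1) = ρ/(2(μ−λ)) = 0.002454 hr
Savings = 0.004908 − 0.002454 = 0.002454 hr

Final: 0.002454 hr


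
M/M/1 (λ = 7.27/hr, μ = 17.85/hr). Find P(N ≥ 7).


ρ = 7.27/17.85 = 0.4073
P(N ≥ n) = ρ^n = 0.4073^7 = 0.001859

Final: 0.001859


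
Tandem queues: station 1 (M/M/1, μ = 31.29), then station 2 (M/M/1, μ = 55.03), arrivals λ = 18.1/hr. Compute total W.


Each node sees arrival rate λ = 18.1/hr (tandem ⇒ throughput preserved).
W₁ = 1/(μ₁−λ) = 1/(31.29−18.1) = 0.07582 hr
W₂ = 1/(μ₂−λ) = 1/(55.03−18.1) = 0.02708 hr
W_total = W₁ + W₂ = 0.07582 + 0.02708 = 0.10289 hr

Final: 0.10289 hr


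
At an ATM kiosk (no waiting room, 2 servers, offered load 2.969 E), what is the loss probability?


B(c,a) = (a^c/c!) / Σ_{k=0}^{c} a^k/k!
a^2/2! = 4.407480
Σ terms (k=0..2): 1.00000 + 2.96900 + 4.40748 = 8.376480
B = 4.407480/8.376480 = 0.526173

Final: 0.526173


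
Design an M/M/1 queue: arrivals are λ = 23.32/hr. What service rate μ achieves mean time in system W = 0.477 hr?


W = 1/(μ−λ) ⇒ μ − λ = 1/W = 1/0.477 = 2.0964
μ = λ + 1/W = 23.32 + 2.0964 = 25.4164 per hr

Final: 25.4164 /hr


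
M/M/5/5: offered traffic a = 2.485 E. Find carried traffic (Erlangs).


B(5,2.485) = 0.068616 (Erlang-B)
Carried load = a(1 − B) = 2.485·(1 − 0.068616) = 2.485·0.931384 = 2.3145 E

Final: 2.3145 Erlangs


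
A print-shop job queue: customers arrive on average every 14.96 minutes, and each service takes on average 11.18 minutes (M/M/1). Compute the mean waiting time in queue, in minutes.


λ = 60/14.96 = 4.0107 /hr
μ = 60/11.18 = 5.3667 /hr
ρ = λ/μ = 4.0107/5.3667 = 0.7473
Wq = ρ/(μ−λ) = 0.7473/(5.3667−4.0107) = 0.55111 hr
In minutes: 0.55111·60 = 33.067 min

Final: 33.067 min


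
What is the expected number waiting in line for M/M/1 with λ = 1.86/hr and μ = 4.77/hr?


ρ = 1.86/4.77 = 0.3899
Lq = ρ²/(1−ρ) = 0.1521/0.6101 = 0.2492

Final: 0.2492


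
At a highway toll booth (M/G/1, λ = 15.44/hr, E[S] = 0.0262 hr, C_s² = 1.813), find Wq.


ρ = λ·E[S] = 15.44·0.0262 = 0.4045
E[S²] = E[S]²(1+C_s²) = 0.0262²·(1+1.813) = 0.001931
Wq = λ·E[S²]/(2(1−ρ)) = 15.44·0.001931/(2·0.5955) = 0.02503 hr

Final: 0.02503 hr


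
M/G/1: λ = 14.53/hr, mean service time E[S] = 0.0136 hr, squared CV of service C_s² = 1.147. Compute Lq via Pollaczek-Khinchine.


ρ = λ·E[S] = 14.53·0.0136 = 0.1976
Lq = ρ²(1+C_s²)/(2(1−ρ)) = 0.03905·(1+1.147)/(2·0.8024)
= 0.03905·2.1470/1.6048 = 0.05224

Final: 0.05224


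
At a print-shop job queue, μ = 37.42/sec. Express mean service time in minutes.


Mean service time = 1/μ = 1/37.42 second = 0.02672 second
In minutes: 0.02672 × 0.0166667 = 0.0004454 min

Final: 0.0004454 min


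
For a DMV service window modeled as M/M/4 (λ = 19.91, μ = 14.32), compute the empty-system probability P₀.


a = λ/μ = 19.91/14.32 = 1.3904; ρ = a/c = 0.3476
Σ_{k=0}^{3} a^k/k! (terms k=0..3) = 1.00000 + 1.39036 + 0.96655 + 0.44795 = 3.80487
Tail: a^4/(4!(1−ρ)) = 3.73691/(24·0.6524) = 0.23866
P₀ = 1/(3.80487 + 0.23866) = 1/4.04353 = 0.247308

Final: 0.247308


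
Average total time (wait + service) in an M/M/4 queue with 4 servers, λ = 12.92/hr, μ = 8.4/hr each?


a = 1.5381; ρ = 0.3845; P₀ = 0.212481
Lq = P₀·a^c·ρ/(c!(1−ρ)²) = 0.05030
Wq = Lq/λ = 0.05030/12.92 = 0.003893 hr
W = Wq + 1/μ = 0.003893 + 0.11905 = 0.12294 hr

Final: 0.12294 hr


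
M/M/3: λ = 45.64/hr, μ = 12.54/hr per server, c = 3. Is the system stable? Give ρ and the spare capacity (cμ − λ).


Total capacity cμ = 3·12.54 = 37.62/hr
ρ = λ/(cμ) = 45.64/37.62 = 1.2132
Stable ⇔ ρ < 1: NO
Spare capacity = cμ − λ = 37.62 − 45.64 = -8.02/hr

Final: ρ = 1.2132; unstable; margin = -8.02/hr


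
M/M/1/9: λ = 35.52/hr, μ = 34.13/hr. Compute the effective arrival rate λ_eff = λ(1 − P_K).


ρ = 1.0407; P_K = (1−ρ)ρ^9/(1−ρ^10) = 0.118895
λ_eff = λ(1 − P_K) = 35.52·(1 − 0.118895) = 35.52·0.881105 = 31.2968 /hr

Final: 31.2968 /hr


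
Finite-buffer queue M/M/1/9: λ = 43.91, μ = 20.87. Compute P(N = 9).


ρ = λ/μ = 43.91/20.87 = 2.1040
P_K = (1−ρ)ρ^K/(1−ρ^(K+1)) = (-1.1040·807.920992)/(1 − 1699.847185)
= -891.926193/-1698.847185 = 0.525018

Final: 0.525018


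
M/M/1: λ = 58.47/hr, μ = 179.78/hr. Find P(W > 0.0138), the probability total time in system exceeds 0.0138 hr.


W ~ Exponential(μ−λ) for M/M/1.
μ − λ = 179.78 − 58.47 = 121.3100
P(W > t) = e^{−(μ−λ)t} = e^{−1.6741} = 0.187481

Final: 0.187481


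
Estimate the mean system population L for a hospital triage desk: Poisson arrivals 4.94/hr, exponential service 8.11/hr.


ρ = λ/μ = 4.94/8.11 = 0.6091
L = ρ/(1−ρ) = 0.6091/(1 − 0.6091) = 0.6091/0.3909 = 1.5584

Final: 1.5584


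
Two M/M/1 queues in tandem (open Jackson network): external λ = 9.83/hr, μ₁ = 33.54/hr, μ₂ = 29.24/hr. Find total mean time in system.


Each node sees arrival rate λ = 9.83/hr (tandem ⇒ throughput preserved).
W₁ = 1/(μ₁−λ) = 1/(33.54−9.83) = 0.04218 hr
W₂ = 1/(μ₂−λ) = 1/(29.24−9.83) = 0.05152 hr
W_total = W₁ + W₂ = 0.04218 + 0.05152 = 0.09370 hr

Final: 0.09370 hr


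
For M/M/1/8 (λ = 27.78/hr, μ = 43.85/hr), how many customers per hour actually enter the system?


ρ = 0.6335; P_K = (1−ρ)ρ^8/(1−ρ^9) = 0.009668
λ_eff = λ(1 − P_K) = 27.78·(1 − 0.009668) = 27.78·0.990332 = 27.5114 /hr

Final: 27.5114 /hr


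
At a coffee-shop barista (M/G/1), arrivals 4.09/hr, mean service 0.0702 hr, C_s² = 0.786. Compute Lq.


ρ = λ·E[S] = 4.09·0.0702 = 0.2871
Lq = ρ²(1+C_s²)/(2(1−ρ)) = 0.08244·(1+0.786)/(2·0.7129)
= 0.08244·1.7860/1.4258 = 0.10327

Final: 0.10327


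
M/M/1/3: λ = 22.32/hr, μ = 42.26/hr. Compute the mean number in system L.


ρ = 22.32/42.26 = 0.5282
L = ρ[1 − (K+1)ρ^K + Kρ^(K+1)] / [(1−ρ)(1−ρ^(K+1))]
Numerator: 0.5282·(1 − 4·0.147331 + 3·0.077814) = 0.340197
Denominator: (0.4718)·(0.922186) = 0.435125
L = 0.340197/0.435125 = 0.7818

Final: 0.7818


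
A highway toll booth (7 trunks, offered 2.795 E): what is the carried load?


B(7,2.795) = 0.016289 (Erlang-B)
Carried load = a(1 − B) = 2.795·(1 − 0.016289) = 2.795·0.983711 = 2.7495 E

Final: 2.7495 Erlangs


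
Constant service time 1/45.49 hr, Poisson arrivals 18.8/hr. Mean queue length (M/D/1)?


ρ = 18.8/45.49 = 0.4133
M/D/1: Lq = ρ²/(2(1−ρ)) = 0.1708/(2·0.5867) = 0.14555

Final: 0.14555


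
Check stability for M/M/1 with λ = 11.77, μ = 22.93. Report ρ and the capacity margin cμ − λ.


Total capacity cμ = 1·22.93 = 22.93/hr
ρ = λ/(cμ) = 11.77/22.93 = 0.5133
Stable ⇔ ρ < 1: YES
Spare capacity = cμ − λ = 22.93 − 11.77 = 11.16/hr

Final: ρ = 0.5133; stable; margin = 11.16/hr


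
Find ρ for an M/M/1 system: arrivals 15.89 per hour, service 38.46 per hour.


ρ = λ/μ = 15.89/38.46 = 0.4132

Final: 0.4132


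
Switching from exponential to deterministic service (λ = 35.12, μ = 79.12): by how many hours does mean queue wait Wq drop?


ρ = 35.12/79.12 = 0.4439
Wq(M/M/1) = ρ/(μ−λ) = 0.4439/44.00 = 0.01009 hr
Wq(M/D/1) = ρ/(2(μ−λ)) = 0.005044 hr
Savings = 0.01009 − 0.005044 = 0.005044 hr

Final: 0.005044 hr


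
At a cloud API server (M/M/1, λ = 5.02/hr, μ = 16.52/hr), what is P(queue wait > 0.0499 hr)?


ρ = 5.02/16.52 = 0.3039
P(Wq > t) = ρ·e^{−(μ−λ)t} = 0.3039·e^{−0.5738}
= 0.3039·0.563352 = 0.171188

Final: 0.171188


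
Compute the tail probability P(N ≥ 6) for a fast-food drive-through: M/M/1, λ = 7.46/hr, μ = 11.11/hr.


ρ = 7.46/11.11 = 0.6715
P(N ≥ n) = ρ^n = 0.6715^6 = 0.091653

Final: 0.091653


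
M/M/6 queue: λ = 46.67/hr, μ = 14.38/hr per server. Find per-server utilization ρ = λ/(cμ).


ρ = λ/(cμ) = 46.67/(6·14.38) = 46.67/86.28 = 0.5409

Final: 0.5409


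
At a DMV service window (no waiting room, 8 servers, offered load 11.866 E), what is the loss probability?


B(c,a) = (a^c/c!) / Σ_{k=0}^{c} a^k/k!
a^8/8! = 9747.971002
Σ terms (k=0..8): 1.00000 + 11.86600 + 70.40098 + 278.45933 + 826.04962 + 1960.38095 + 3876.98006 + 6572.03506 + 9747.97100 = 23345.143005
B = 9747.971002/23345.143005 = 0.417559

Final: 0.417559


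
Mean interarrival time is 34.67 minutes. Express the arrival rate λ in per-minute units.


λ = 1/(interarrival time) in consistent units.
1 minute = 1 min, so λ = 1/34.67 = 0.02884 per minute

Final: 0.02884 /min


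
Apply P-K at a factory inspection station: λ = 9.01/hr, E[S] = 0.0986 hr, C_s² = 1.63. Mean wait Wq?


ρ = λ·E[S] = 9.01·0.0986 = 0.8884
E[S²] = E[S]²(1+C_s²) = 0.0986²·(1+1.63) = 0.025569
Wq = λ·E[S²]/(2(1−ρ)) = 9.01·0.025569/(2·0.1116) = 1.03201 hr

Final: 1.03201 hr


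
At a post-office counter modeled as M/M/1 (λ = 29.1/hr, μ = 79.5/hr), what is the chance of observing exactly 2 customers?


ρ = 29.1/79.5 = 0.3660
P_n = (1−ρ)·ρ^n = (1 − 0.3660)·0.3660^2 = 0.6340·0.133984 = 0.084941

Final: 0.084941


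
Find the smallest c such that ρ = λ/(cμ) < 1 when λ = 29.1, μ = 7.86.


Stability requires cμ > λ ⇔ c > λ/μ.
λ/μ = 29.1/7.86 = 3.7023
Minimum integer c = ⌊3.7023⌋ + 1 = 4
Check: 4·7.86 = 31.44 > 29.1, while 3·7.86 = 23.58 ≤ 29.1

Final: 4 servers


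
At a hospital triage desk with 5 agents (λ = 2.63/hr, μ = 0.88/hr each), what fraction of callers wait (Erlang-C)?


a = λ/μ = 2.9886; ρ = a/5 = 0.5977
P₀ = 0.047243 (from M/M/c formula)
C(c,a) = [a^c/(c!(1−ρ))]·P₀ = [238.43246/(120·0.4023)]·0.047243
= 4.93928·0.047243 = 0.233347

Final: 0.233347


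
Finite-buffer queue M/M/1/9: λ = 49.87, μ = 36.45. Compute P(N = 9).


ρ = λ/μ = 49.87/36.45 = 1.3682
P_K = (1−ρ)ρ^K/(1−ρ^(K+1)) = (-0.3682·16.798733)/(1 − 22.983616)
= -6.184883/-21.983616 = 0.281341

Final: 0.281341


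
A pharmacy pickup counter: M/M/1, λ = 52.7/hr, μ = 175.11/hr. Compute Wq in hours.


ρ = 52.7/175.11 = 0.3010
Wq = ρ/(μ−λ) = 0.3010/(175.11 − 52.7) = 0.3010/122.41 = 0.002459 hr

Final: 0.002459 hr


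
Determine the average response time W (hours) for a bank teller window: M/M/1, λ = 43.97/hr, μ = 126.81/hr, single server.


W = 1/(μ−λ) = 1/(126.81 − 43.97) = 1/82.84 = 0.01207 hr

Final: 0.01207 hr


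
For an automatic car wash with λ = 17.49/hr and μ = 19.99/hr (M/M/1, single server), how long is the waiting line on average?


ρ = 17.49/19.99 = 0.8749
Lq = ρ²/(1−ρ) = 0.7655/0.1251 = 6.1211

Final: 6.1211


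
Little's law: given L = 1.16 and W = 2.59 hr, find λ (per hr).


λ = L/W = 1.16/2.59 = 0.4479 /hr

Final: 0.4479 /hr


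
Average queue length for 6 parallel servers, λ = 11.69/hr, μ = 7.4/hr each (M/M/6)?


a = λ/μ = 1.5797; ρ = a/6 = 0.2633
P₀ = 0.205959
Lq = P₀·a^c·ρ / (c!·(1−ρ)²) = 0.205959·15.54164·0.2633/(720·0.54274)
= 0.002157

Final: 0.002157


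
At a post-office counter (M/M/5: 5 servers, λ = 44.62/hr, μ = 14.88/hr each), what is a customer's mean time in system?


a = 2.9987; ρ = 0.5997; P₀ = 0.046717
Lq = P₀·a^c·ρ/(c!(1−ρ)²) = 0.35333
Wq = Lq/λ = 0.35333/44.62 = 0.007919 hr
W = Wq + 1/μ = 0.007919 + 0.06720 = 0.07512 hr

Final: 0.07512 hr


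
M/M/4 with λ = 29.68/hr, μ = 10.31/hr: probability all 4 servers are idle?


a = λ/μ = 29.68/10.31 = 2.8788; ρ = a/c = 0.7197
Σ_{k=0}^{3} a^k/k! (terms k=0..3) = 1.00000 + 2.87876 + 4.14363 + 3.97617 = 11.99855
Tail: a^4/(4!(1−ρ)) = 68.67852/(24·0.2803) = 10.20870
P₀ = 1/(11.99855 + 10.20870) = 1/22.20725 = 0.045030

Final: 0.045030


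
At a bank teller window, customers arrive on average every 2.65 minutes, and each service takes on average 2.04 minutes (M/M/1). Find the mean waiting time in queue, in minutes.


λ = 60/2.65 = 22.6415 /hr
μ = 60/2.04 = 29.4118 /hr
ρ = λ/μ = 22.6415/29.4118 = 0.7698
Wq = ρ/(μ−λ) = 0.7698/(29.4118−22.6415) = 0.11370 hr
In minutes: 0.11370·60 = 6.822 min

Final: 6.822 min


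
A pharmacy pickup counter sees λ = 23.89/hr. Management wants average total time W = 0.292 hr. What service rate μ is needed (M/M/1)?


W = 1/(μ−λ) ⇒ μ − λ = 1/W = 1/0.292 = 3.4247
μ = λ + 1/W = 23.89 + 3.4247 = 27.3147 per hr

Final: 27.3147 /hr


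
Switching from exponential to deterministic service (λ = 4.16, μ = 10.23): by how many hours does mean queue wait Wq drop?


ρ = 4.16/10.23 = 0.4066
Wq(M/M/1) = ρ/(μ−λ) = 0.4066/6.07 = 0.06699 hr
Wq(M/D/1) = ρ/(2(μ−λ)) = 0.03350 hr
Savings = 0.06699 − 0.03350 = 0.03350 hr

Final: 0.03350 hr


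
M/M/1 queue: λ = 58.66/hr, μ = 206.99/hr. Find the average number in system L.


ρ = λ/μ = 58.66/206.99 = 0.2834
L = ρ/(1−ρ) = 0.2834/(1 − 0.2834) = 0.2834/0.7166 = 0.3955

Final: 0.3955


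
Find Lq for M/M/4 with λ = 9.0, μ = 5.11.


a = λ/μ = 1.7613; ρ = a/4 = 0.4403
P₀ = 0.168373
Lq = P₀·a^c·ρ / (c!·(1−ρ)²) = 0.168373·9.62247·0.4403/(24·0.31325)
= 0.09489

Final: 0.09489


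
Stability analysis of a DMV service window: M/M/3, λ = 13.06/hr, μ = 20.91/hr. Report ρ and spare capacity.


Total capacity cμ = 3·20.91 = 62.73/hr
ρ = λ/(cμ) = 13.06/62.73 = 0.2082
Stable ⇔ ρ < 1: YES
Spare capacity = cμ − λ = 62.73 − 13.06 = 49.67/hr

Final: ρ = 0.2082; stable; margin = 49.67/hr


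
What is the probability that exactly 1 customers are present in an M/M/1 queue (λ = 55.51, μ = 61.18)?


ρ = 55.51/61.18 = 0.9073
P_n = (1−ρ)·ρ^n = (1 − 0.9073)·0.9073^1 = 0.09268·0.907323 = 0.084088

Final: 0.084088


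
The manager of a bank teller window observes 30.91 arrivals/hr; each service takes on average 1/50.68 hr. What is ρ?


ρ = λ/μ = 30.91/50.68 = 0.6099

Final: 0.6099


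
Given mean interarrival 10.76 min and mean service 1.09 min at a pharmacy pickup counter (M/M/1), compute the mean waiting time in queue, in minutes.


λ = 60/10.76 = 5.5762 /hr
μ = 60/1.09 = 55.0459 /hr
ρ = λ/μ = 5.5762/55.0459 = 0.1013
Wq = ρ/(μ−λ) = 0.1013/(55.0459−5.5762) = 0.002048 hr
In minutes: 0.002048·60 = 0.1229 min

Final: 0.1229 min


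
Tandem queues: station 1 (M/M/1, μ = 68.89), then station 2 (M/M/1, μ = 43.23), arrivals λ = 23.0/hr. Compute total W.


Each node sees arrival rate λ = 23.0/hr (tandem ⇒ throughput preserved).
W₁ = 1/(μ₁−λ) = 1/(68.89−23.0) = 0.02179 hr
W₂ = 1/(μ₂−λ) = 1/(43.23−23.0) = 0.04943 hr
W_total = W₁ + W₂ = 0.02179 + 0.04943 = 0.07122 hr

Final: 0.07122 hr


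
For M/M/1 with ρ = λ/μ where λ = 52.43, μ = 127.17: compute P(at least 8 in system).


ρ = 52.43/127.17 = 0.4123
P(N ≥ n) = ρ^n = 0.4123^8 = 0.0008348

Final: 0.0008348


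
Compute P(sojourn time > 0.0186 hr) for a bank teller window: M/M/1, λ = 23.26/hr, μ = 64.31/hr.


W ~ Exponential(μ−λ) for M/M/1.
μ − λ = 64.31 − 23.26 = 41.0500
P(W > t) = e^{−(μ−λ)t} = e^{−0.7635} = 0.466018

Final: 0.466018


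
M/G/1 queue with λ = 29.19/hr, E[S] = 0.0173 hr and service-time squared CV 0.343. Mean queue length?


ρ = λ·E[S] = 29.19·0.0173 = 0.5050
Lq = ρ²(1+C_s²)/(2(1−ρ)) = 0.2550·(1+0.343)/(2·0.4950)
= 0.2550·1.3430/0.9900 = 0.34593

Final: 0.34593


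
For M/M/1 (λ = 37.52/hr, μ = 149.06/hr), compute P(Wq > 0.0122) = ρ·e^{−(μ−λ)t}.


ρ = 37.52/149.06 = 0.2517
P(Wq > t) = ρ·e^{−(μ−λ)t} = 0.2517·e^{−1.3608}
= 0.2517·0.256459 = 0.064553

Final: 0.064553


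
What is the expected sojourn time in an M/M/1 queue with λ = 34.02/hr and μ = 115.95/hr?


W = 1/(μ−λ) = 1/(115.95 − 34.02) = 1/81.93 = 0.01221 hr

Final: 0.01221 hr


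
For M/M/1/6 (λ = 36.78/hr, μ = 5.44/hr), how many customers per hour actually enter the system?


ρ = 6.7610; P_K = (1−ρ)ρ^6/(1−ρ^7) = 0.852095
λ_eff = λ(1 − P_K) = 36.78·(1 − 0.852095) = 36.78·0.147905 = 5.4400 /hr

Final: 5.4400 /hr


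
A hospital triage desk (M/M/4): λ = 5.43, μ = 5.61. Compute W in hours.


a = 0.9679; ρ = 0.2420; P₀ = 0.379403
Lq = P₀·a^c·ρ/(c!(1−ρ)²) = 0.005843
Wq = Lq/λ = 0.005843/5.43 = 0.001076 hr
W = Wq + 1/μ = 0.001076 + 0.17825 = 0.17933 hr

Final: 0.17933 hr


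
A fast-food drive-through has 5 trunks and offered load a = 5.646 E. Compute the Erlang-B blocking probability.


B(c,a) = (a^c/c!) / Σ_{k=0}^{c} a^k/k!
a^5/5! = 47.810482
Σ terms (k=0..5): 1.00000 + 5.64600 + 15.93866 + 29.99655 + 42.34014 + 47.81048 = 142.731831
B = 47.810482/142.731831 = 0.334967

Final: 0.334967


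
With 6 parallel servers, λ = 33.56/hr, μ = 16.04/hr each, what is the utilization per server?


ρ = λ/(cμ) = 33.56/(6·16.04) = 33.56/96.24 = 0.3487

Final: 0.3487


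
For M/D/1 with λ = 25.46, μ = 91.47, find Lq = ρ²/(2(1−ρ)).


ρ = 25.46/91.47 = 0.2783
M/D/1: Lq = ρ²/(2(1−ρ)) = 0.07747/(2·0.7217) = 0.05368

Final: 0.05368


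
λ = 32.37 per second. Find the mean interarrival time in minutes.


Mean interarrival time = 1/λ = 1/32.37 second = 0.03089 second
In minutes: 0.03089 × 0.0166667 = 0.0005149 min

Final: 0.0005149 min


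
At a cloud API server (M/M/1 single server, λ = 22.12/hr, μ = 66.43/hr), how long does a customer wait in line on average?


ρ = 22.12/66.43 = 0.3330
Wq = ρ/(μ−λ) = 0.3330/(66.43 − 22.12) = 0.3330/44.31 = 0.007515 hr

Final: 0.007515 hr


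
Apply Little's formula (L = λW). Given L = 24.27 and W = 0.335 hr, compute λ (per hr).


λ = L/W = 24.27/0.335 = 72.4478 /hr

Final: 72.4478 /hr


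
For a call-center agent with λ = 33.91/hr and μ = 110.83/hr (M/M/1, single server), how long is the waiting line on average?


ρ = 33.91/110.83 = 0.3060
Lq = ρ²/(1−ρ) = 0.09361/0.6940 = 0.1349

Final: 0.1349


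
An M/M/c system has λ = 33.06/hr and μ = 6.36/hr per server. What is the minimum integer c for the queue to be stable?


Stability requires cμ > λ ⇔ c > λ/μ.
λ/μ = 33.06/6.36 = 5.1981
Minimum integer c = ⌊5.1981⌋ + 1 = 6
Check: 6·6.36 = 38.16 > 33.06, while 5·6.36 = 31.80 ≤ 33.06

Final: 6 servers
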